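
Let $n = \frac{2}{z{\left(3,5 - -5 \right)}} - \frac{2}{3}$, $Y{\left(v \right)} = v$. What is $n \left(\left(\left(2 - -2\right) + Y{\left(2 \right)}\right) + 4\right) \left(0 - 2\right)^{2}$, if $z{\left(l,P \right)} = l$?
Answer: $0$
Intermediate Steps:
$n = 0$ ($n = \frac{2}{3} - \frac{2}{3} = 0$)
$n \left(\left(\left(2 - -2\right) + Y{\left(2 \right)}\right) + 4\right) \left(0 - 2\right)^{2} = 0 \left(\left(\left(2 - -2\right) + 2\right) + 4\right) \left(0 - 2\right)^{2} = 0 \left(\left(\left(2 + 2\right) + 2\right) + 4\right) \left(-2\right)^{2} = 0 \left(\left(4 + 2\right) + 4\right) 4 = 0 \left(6 + 4\right) 4 = 0 \cdot 10 \cdot 4 = 0 \cdot 40 = 0$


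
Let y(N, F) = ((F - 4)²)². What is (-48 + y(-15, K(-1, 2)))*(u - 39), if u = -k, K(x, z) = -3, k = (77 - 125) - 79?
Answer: 207064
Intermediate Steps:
k = -127 (k = -48 - 79 = -127)
u = 127 (u = -1*(-127) = 127)
y(N, F) = (-4 + F)⁴ (y(N, F) = ((-4 + F)²)² = (-4 + F)⁴)
(-48 + y(-15, K(-1, 2)))*(u - 39) = (-48 + (-4 - 3)⁴)*(127 - 39) = (-48 + (-7)⁴)*88 = (-48 + 2401)*88 = 2353*88 = 207064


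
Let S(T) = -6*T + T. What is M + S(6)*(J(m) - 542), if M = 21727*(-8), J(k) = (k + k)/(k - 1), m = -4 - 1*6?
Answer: -1733716/11 ≈ -1.5761e+5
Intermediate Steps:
m = -10 (m = -4 - 6 = -10)
J(k) = 2*k/(-1 + k) (J(k) = (2*k)/(-1 + k) = 2*k/(-1 + k))
S(T) = -5*T
M = -173816
M + S(6)*(J(m) - 542) = -173816 + (-5*6)*(2*(-10)/(-1 - 10) - 542) = -173816 - 30*(2*(-10)/(-11) - 542) = -173816 - 30*(2*(-10)*(-1/11) - 542) = -173816 - 30*(20/11 - 542) = -173816 - 30*(-5942/11) = -173816 + 178260/11 = -1733716/11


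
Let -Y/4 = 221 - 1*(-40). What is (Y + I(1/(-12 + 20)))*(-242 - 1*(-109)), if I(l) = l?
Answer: 1110683/8 ≈ 1.3884e+5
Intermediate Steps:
Y = -1044 (Y = -4*(221 - 1*(-40)) = -4*(221 + 40) = -4*261 = -1044)
(Y + I(1/(-12 + 20)))*(-242 - 1*(-109)) = (-1044 + 1/(-12 + 20))*(-242 - 1*(-109)) = (-1044 + 1/8)*(-242 + 109) = (-1044 + ⅛)*(-133) = -8351/8*(-133) = 1110683/8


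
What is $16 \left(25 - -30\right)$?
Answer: $880$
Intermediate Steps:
$16 \left(25 - -30\right) = 16 \left(25 + 30\right) = 16 \cdot 55 = 880$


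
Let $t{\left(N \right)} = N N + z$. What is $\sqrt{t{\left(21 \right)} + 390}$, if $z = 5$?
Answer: $2 \sqrt{209} \approx 28.914$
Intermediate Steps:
$t{\left(N \right)} = 5 + N^{2}$ ($t{\left(N \right)} = N N + 5 = N^{2} + 5 = 5 + N^{2}$)
$\sqrt{t{\left(21 \right)} + 390} = \sqrt{\left(5 + 21^{2}\right) + 390} = \sqrt{\left(5 + 441\right) + 390} = \sqrt{446 + 390} = \sqrt{836} = 2 \sqrt{209}$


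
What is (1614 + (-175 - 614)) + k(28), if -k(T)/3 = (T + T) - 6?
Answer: 675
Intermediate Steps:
k(T) = 18 - 6*T (k(T) = -3*((T + T) - 6) = -3*(2*T - 6) = -3*(-6 + 2*T) = 18 - 6*T)
(1614 + (-175 - 614)) + k(28) = (1614 + (-175 - 614)) + (18 - 6*28) = (1614 - 789) + (18 - 168) = 825 - 150 = 675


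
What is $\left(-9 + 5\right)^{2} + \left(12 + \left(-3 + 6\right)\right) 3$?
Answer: $61$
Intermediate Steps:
$\left(-9 + 5\right)^{2} + \left(12 + \left(-3 + 6\right)\right) 3 = \left(-4\right)^{2} + \left(12 + 3\right) 3 = 16 + 15 \cdot 3 = 16 + 45 = 61$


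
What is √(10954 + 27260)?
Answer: 3*√4246 ≈ 195.48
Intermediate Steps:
√(10954 + 27260) = √38214 = 3*√4246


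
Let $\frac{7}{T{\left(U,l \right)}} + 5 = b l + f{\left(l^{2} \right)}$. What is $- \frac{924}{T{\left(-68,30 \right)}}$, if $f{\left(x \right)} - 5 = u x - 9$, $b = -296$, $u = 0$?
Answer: $1173348$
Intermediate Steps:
$f{\left(x \right)} = -4$ ($f{\left(x \right)} = 5 - \left(9 + 0 x\right) = 5 + \left(0 - 9\right) = 5 - 9 = -4$)
$T{\left(U,l \right)} = \frac{7}{-9 - 296 l}$ ($T{\left(U,l \right)} = \frac{7}{-5 - \left(4 + 296 l\right)} = \frac{7}{-9 - 296 l}$)
$- \frac{924}{T{\left(-68,30 \right)}} = - \frac{924}{\left(-7\right) \frac{1}{9 + 296 \cdot 30}} = - \frac{924}{\left(-7\right) \frac{1}{9 + 8880}} = - \frac{924}{\left(-7\right) \frac{1}{8889}} = - \frac{924}{- \frac{7}{8889}} = \left(-924\right) \left(- \frac{8889}{7}\right) = 1173348$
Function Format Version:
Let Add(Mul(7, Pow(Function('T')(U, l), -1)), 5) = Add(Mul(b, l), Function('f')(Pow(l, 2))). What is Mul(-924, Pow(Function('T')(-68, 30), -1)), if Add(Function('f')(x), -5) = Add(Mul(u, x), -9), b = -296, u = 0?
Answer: 1173348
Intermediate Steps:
Function('f')(x) = -4 (Function('f')(x) = Add(5, Add(Mul(0, x), -9)) = Add(5, Add(0, -9)) = Add(5, -9) = -4)
Function('T')(U, l) = Mul(7, Pow(Add(-9, Mul(-296, l)), -1)) (Function('T')(U, l) = Mul(7, Pow(Add(-5, Add(Mul(-296, l), -4)), -1)) = Mul(7, Pow(Add(-5, Add(-4, Mul(-296, l))), -1)) = Mul(7, Pow(Add(-9, Mul(-296, l)), -1)))
Mul(-924, Pow(Function('T')(-68, 30), -1)) = Mul(-924, Pow(Mul(-7, Pow(Add(9, Mul(296, 30)), -1)), -1)) = Mul(-924, Pow(Mul(-7, Pow(Add(9, 8880), -1)), -1)) = Mul(-924, Pow(Mul(-7, Pow(8889, -1)), -1)) = Mul(-924, Pow(Mul(-7, Rational(1, 8889)), -1)) = Mul(-924, Pow(Rational(-7, 8889), -1)) = Mul(-924, Rational(-8889, 7)) = 1173348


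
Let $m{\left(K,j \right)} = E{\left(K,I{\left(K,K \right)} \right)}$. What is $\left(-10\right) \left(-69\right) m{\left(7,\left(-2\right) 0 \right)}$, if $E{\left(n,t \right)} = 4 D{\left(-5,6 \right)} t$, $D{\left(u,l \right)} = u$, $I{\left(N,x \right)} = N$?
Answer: $-96600$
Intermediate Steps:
$E{\left(n,t \right)} = - 20 t$ ($E{\left(n,t \right)} = 4 \left(-5\right) t = - 20 t$)
$m{\left(K,j \right)} = - 20 K$
$\left(-10\right) \left(-69\right) m{\left(7,\left(-2\right) 0 \right)} = \left(-10\right) \left(-69\right) \left(\left(-20\right) 7\right) = 690 \left(-140\right) = -96600$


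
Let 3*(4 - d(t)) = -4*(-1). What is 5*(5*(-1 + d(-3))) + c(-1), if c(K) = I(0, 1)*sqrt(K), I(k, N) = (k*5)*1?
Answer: 125/3 ≈ 41.667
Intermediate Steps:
I(k, N) = 5*k (I(k, N) = (5*k)*1 = 5*k)
d(t) = 8/3 (d(t) = 4 - (-4)*(-1)/3 = 4 - 1/3*4 = 4 - 4/3 = 8/3)
c(K) = 0 (c(K) = (5*0)*sqrt(K) = 0*sqrt(K) = 0)
5*(5*(-1 + d(-3))) + c(-1) = 5*(5*(-1 + 8/3)) + 0 = 5*(5*(5/3)) + 0 = 5*(25/3) + 0 = 125/3 + 0 = 125/3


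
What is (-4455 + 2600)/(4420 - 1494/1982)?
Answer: -262615/625639 ≈ -0.41975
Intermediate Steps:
(-4455 + 2600)/(4420 - 1494/1982) = -1855/(4420 - 1494*1/1982) = -1855/(4420 - 747/991) = -1855/4379473/991 = -1855*991/4379473 = -262615/625639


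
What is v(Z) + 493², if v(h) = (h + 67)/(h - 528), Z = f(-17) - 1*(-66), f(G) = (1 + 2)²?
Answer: 110101055/453 ≈ 2.4305e+5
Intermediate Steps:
f(G) = 9 (f(G) = 3² = 9)
Z = 75 (Z = 9 - 1*(-66) = 9 + 66 = 75)
v(h) = (67 + h)/(-528 + h)
v(Z) + 493² = (67 + 75)/(-528 + 75) + 493² = 142/(-453) + 243049 = -1/453*142 + 243049 = -142/453 + 243049 = 110101055/453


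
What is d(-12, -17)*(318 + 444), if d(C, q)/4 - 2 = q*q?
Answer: 886968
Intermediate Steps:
d(C, q) = 8 + 4*q² (d(C, q) = 8 + 4*(q*q) = 8 + 4*q²)
d(-12, -17)*(318 + 444) = (8 + 4*(-17)²)*(318 + 444) = (8 + 4*289)*762 = (8 + 1156)*762 = 1164*762 = 886968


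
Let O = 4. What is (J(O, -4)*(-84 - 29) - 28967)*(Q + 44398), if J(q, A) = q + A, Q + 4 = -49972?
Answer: 161577926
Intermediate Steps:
Q = -49976 (Q = -4 - 49972 = -49976)
J(q, A) = A + q
(J(O, -4)*(-84 - 29) - 28967)*(Q + 44398) = ((-4 + 4)*(-84 - 29) - 28967)*(-49976 + 44398) = (0*(-113) - 28967)*(-5578) = (0 - 28967)*(-5578) = -28967*(-5578) = 161577926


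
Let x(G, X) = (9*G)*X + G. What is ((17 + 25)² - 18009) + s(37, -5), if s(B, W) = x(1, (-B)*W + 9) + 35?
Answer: -14463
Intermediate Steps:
x(G, X) = G + 9*G*X (x(G, X) = 9*G*X + G = G + 9*G*X)
s(B, W) = 117 - 9*B*W (s(B, W) = 1*(1 + 9*((-B)*W + 9)) + 35 = 1*(1 + 9*(-B*W + 9)) + 35 = 1*(1 + 9*(9 - B*W)) + 35 = 1*(1 + (81 - 9*B*W)) + 35 = 1*(82 - 9*B*W) + 35 = (82 - 9*B*W) + 35 = 117 - 9*B*W)
((17 + 25)² - 18009) + s(37, -5) = ((17 + 25)² - 18009) + (117 - 9*37*(-5)) = (42² - 18009) + (117 + 1665) = (1764 - 18009) + 1782 = -16245 + 1782 = -14463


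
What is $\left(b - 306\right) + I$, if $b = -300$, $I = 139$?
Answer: $-467$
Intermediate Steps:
$\left(b - 306\right) + I = \left(-300 - 306\right) + 139 = -606 + 139 = -467$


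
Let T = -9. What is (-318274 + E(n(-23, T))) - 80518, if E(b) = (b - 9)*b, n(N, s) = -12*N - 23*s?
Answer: -169850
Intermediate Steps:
n(N, s) = -23*s - 12*N
E(b) = b*(-9 + b) (E(b) = (-9 + b)*b = b*(-9 + b))
(-318274 + E(n(-23, T))) - 80518 = (-318274 + (-23*(-9) - 12*(-23))*(-9 + (-23*(-9) - 12*(-23)))) - 80518 = (-318274 + (207 + 276)*(-9 + (207 + 276))) - 80518 = (-318274 + 483*(-9 + 483)) - 80518 = (-318274 + 483*474) - 80518 = (-318274 + 228942) - 80518 = -89332 - 80518 = -169850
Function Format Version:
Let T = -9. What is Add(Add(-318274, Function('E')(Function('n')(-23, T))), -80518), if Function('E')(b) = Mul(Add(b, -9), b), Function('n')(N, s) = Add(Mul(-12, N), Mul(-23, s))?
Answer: -169850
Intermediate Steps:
Function('n')(N, s) = Add(Mul(-23, s), Mul(-12, N))
Function('E')(b) = Mul(b, Add(-9, b)) (Function('E')(b) = Mul(Add(-9, b), b) = Mul(b, Add(-9, b)))
Add(Add(-318274, Function('E')(Function('n')(-23, T))), -80518) = Add(Add(-318274, Mul(Add(Mul(-23, -9), Mul(-12, -23)), Add(-9, Add(Mul(-23, -9), Mul(-12, -23))))), -80518) = Add(Add(-318274, Mul(Add(207, 276), Add(-9, Add(207, 276)))), -80518) = Add(Add(-318274, Mul(483, Add(-9, 483))), -80518) = Add(Add(-318274, Mul(483, 474)), -80518) = Add(Add(-318274, 228942), -80518) = Add(-89332, -80518) = -169850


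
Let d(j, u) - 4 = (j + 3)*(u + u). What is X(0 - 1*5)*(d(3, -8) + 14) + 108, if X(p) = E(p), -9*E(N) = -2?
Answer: 272/3 ≈ 90.667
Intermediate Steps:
d(j, u) = 4 + 2*u*(3 + j) (d(j, u) = 4 + (j + 3)*(u + u) = 4 + (3 + j)*(2*u) = 4 + 2*u*(3 + j))
E(N) = 2/9 (E(N) = -⅑*(-2) = 2/9)
X(p) = 2/9
X(0 - 1*5)*(d(3, -8) + 14) + 108 = 2*((4 + 6*(-8) + 2*3*(-8)) + 14)/9 + 108 = 2*((4 - 48 - 48) + 14)/9 + 108 = 2*(-92 + 14)/9 + 108 = (2/9)*(-78) + 108 = -52/3 + 108 = 272/3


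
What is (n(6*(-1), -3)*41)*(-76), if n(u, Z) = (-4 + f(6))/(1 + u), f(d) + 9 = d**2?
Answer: 71668/5 ≈ 14334.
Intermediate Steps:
f(d) = -9 + d**2
n(u, Z) = 23/(1 + u) (n(u, Z) = (-4 + (-9 + 6**2))/(1 + u) = (-4 + (-9 + 36))/(1 + u) = (-4 + 27)/(1 + u) = 23/(1 + u))
(n(6*(-1), -3)*41)*(-76) = ((23/(1 + 6*(-1)))*41)*(-76) = ((23/(1 - 6))*41)*(-76) = ((23/(-5))*41)*(-76) = ((23*(-1/5))*41)*(-76) = -23/5*41*(-76) = -943/5*(-76) = 71668/5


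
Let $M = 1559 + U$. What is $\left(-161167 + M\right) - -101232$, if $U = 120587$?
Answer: $62211$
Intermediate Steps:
$M = 122146$ ($M = 1559 + 120587 = 122146$)
$\left(-161167 + M\right) - -101232 = \left(-161167 + 122146\right) - -101232 = -39021 + 101232 = 62211$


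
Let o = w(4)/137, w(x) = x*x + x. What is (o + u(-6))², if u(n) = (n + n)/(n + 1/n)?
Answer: 112444816/25694761 ≈ 4.3762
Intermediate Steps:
w(x) = x + x² (w(x) = x² + x = x + x²)
o = 20/137 (o = (4*(1 + 4))/137 = (4*5)*(1/137) = 20*(1/137) = 20/137 ≈ 0.14599)
u(n) = 2*n/(n + 1/n) (u(n) = (2*n)/(n + 1/n) = 2*n/(n + 1/n))
(o + u(-6))² = (20/137 + 2*(-6)²/(1 + (-6)²))² = (20/137 + 2*36/(1 + 36))² = (20/137 + 2*36/37)² = (20/137 + 2*36*(1/37))² = (20/137 + 72/37)² = (10604/5069)² = 112444816/25694761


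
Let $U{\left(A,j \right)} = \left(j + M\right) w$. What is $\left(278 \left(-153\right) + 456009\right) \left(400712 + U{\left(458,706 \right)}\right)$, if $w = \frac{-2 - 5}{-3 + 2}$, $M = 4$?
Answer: $167739364950$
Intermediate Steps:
$w = 7$ ($w = - \frac{7}{-1} = \left(-7\right) \left(-1\right) = 7$)
$U{\left(A,j \right)} = 28 + 7 j$ ($U{\left(A,j \right)} = \left(j + 4\right) 7 = \left(4 + j\right) 7 = 28 + 7 j$)
$\left(278 \left(-153\right) + 456009\right) \left(400712 + U{\left(458,706 \right)}\right) = \left(278 \left(-153\right) + 456009\right) \left(400712 + \left(28 + 7 \cdot 706\right)\right) = \left(-42534 + 456009\right) \left(400712 + \left(28 + 4942\right)\right) = 413475 \left(400712 + 4970\right) = 413475 \cdot 405682 = 167739364950$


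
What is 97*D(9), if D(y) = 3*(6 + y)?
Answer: 4365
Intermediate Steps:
D(y) = 18 + 3*y
97*D(9) = 97*(18 + 3*9) = 97*(18 + 27) = 97*45 = 4365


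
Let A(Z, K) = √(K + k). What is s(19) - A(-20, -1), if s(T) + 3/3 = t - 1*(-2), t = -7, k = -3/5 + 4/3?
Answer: -6 - 2*I*√15/15 ≈ -6.0 - 0.5164*I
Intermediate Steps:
k = 11/15 (k = -3*⅕ + 4*(⅓) = -⅗ + 4/3 = 11/15 ≈ 0.73333)
A(Z, K) = √(11/15 + K) (A(Z, K) = √(K + 11/15) = √(11/15 + K))
s(T) = -6 (s(T) = -1 + (-7 - 1*(-2)) = -1 + (-7 + 2) = -1 - 5 = -6)
s(19) - A(-20, -1) = -6 - √(165 + 225*(-1))/15 = -6 - √(165 - 225)/15 = -6 - √(-60)/15 = -6 - 2*I*√15/15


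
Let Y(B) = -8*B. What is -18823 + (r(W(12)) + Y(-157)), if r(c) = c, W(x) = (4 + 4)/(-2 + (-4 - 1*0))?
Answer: -52705/3 ≈ -17568.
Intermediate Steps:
W(x) = -4/3 (W(x) = 8/(-2 + (-4 + 0)) = 8/(-2 - 4) = 8/(-6) = 8*(-⅙) = -4/3)
-18823 + (r(W(12)) + Y(-157)) = -18823 + (-4/3 - 8*(-157)) = -18823 + (-4/3 + 1256) = -18823 + 3764/3 = -52705/3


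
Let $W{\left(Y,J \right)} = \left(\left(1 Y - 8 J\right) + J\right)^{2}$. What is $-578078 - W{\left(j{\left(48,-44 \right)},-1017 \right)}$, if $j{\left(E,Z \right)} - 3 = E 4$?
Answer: $-54072674$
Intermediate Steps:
$j{\left(E,Z \right)} = 3 + 4 E$ ($j{\left(E,Z \right)} = 3 + E 4 = 3 + 4 E$)
$W{\left(Y,J \right)} = \left(Y - 7 J\right)^{2}$ ($W{\left(Y,J \right)} = \left(\left(Y - 8 J\right) + J\right)^{2} = \left(Y - 7 J\right)^{2}$)
$-578078 - W{\left(j{\left(48,-44 \right)},-1017 \right)} = -578078 - \left(- (3 + 4 \cdot 48) + 7 \left(-1017\right)\right)^{2} = -578078 - \left(- (3 + 192) - 7119\right)^{2} = -578078 - \left(\left(-1\right) 195 - 7119\right)^{2} = -578078 - \left(-195 - 7119\right)^{2} = -578078 - \left(-7314\right)^{2} = -578078 - 53494596 = -54072674$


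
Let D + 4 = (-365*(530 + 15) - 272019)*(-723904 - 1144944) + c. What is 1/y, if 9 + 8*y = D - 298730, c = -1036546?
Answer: 8/880121417223 ≈ 9.0897e-12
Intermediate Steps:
D = 880121715962 (D = -4 + ((-365*(530 + 15) - 272019)*(-723904 - 1144944) - 1036546) = -4 + ((-365*545 - 272019)*(-1868848) - 1036546) = -4 + ((-198925 - 272019)*(-1868848) - 1036546) = -4 + (-470944*(-1868848) - 1036546) = -4 + (880122752512 - 1036546) = -4 + 880121715966 = 880121715962)
y = 880121417223/8 (y = -9/8 + (880121715962 - 298730)/8 = -9/8 + (⅛)*880121417232 = -9/8 + 110015177154 = 880121417223/8 ≈ 1.1002e+11)
1/y = 1/(880121417223/8) = 8/880121417223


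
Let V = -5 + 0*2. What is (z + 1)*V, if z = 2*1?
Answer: -15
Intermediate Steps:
z = 2
V = -5 (V = -5 + 0 = -5)
(z + 1)*V = (2 + 1)*(-5) = 3*(-5) = -15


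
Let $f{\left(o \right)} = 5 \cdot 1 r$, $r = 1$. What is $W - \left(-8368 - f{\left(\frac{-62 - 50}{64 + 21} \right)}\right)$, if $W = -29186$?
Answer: $-20813$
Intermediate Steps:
$f{\left(o \right)} = 5$ ($f{\left(o \right)} = 5 \cdot 1 \cdot 1 = 5 \cdot 1 = 5$)
$W - \left(-8368 - f{\left(\frac{-62 - 50}{64 + 21} \right)}\right) = -29186 - \left(-8368 - 5\right) = -29186 - -8373 = -29186 + 8373 = -20813$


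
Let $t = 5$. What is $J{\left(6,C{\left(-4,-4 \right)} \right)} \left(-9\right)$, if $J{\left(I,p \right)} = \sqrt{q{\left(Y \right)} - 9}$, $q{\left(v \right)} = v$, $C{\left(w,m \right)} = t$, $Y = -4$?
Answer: $- 9 i \sqrt{13} \approx - 32.45 i$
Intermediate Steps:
$C{\left(w,m \right)} = 5$
$J{\left(I,p \right)} = i \sqrt{13}$ ($J{\left(I,p \right)} = \sqrt{-4 - 9} = \sqrt{-13} = i \sqrt{13}$)
$J{\left(6,C{\left(-4,-4 \right)} \right)} \left(-9\right) = i \sqrt{13} \left(-9\right) = - 9 i \sqrt{13}$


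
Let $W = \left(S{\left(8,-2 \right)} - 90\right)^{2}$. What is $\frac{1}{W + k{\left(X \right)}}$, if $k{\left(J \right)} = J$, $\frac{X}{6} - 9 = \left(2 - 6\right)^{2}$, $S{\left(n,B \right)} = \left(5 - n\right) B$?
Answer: $\frac{1}{7206} \approx 0.00013877$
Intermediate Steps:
$S{\left(n,B \right)} = B \left(5 - n\right)$
$X = 150$ ($X = 54 + 6 \left(2 - 6\right)^{2} = 54 + 6 \left(-4\right)^{2} = 54 + 6 \cdot 16 = 54 + 96 = 150$)
$W = 7056$ ($W = \left(- 2 \left(5 - 8\right) - 90\right)^{2} = \left(\left(-2\right) \left(-3\right) - 90\right)^{2} = \left(6 - 90\right)^{2} = \left(-84\right)^{2} = 7056$)
$\frac{1}{W + k{\left(X \right)}} = \frac{1}{7056 + 150} = \frac{1}{7206}$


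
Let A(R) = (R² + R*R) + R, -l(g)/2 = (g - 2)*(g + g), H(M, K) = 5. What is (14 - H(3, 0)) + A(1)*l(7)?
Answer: -411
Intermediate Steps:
l(g) = -4*g*(-2 + g) (l(g) = -2*(g - 2)*(g + g) = -2*(-2 + g)*2*g = -4*g*(-2 + g))
A(R) = R + 2*R² (A(R) = (R² + R²) + R = 2*R² + R = R + 2*R²)
(14 - H(3, 0)) + A(1)*l(7) = (14 - 1*5) + (1*(1 + 2*1))*(4*7*(2 - 1*7)) = (14 - 5) + (1*(1 + 2))*(4*7*(2 - 7)) = 9 + (1*3)*(4*7*(-5)) = 9 + 3*(-140) = 9 - 420 = -411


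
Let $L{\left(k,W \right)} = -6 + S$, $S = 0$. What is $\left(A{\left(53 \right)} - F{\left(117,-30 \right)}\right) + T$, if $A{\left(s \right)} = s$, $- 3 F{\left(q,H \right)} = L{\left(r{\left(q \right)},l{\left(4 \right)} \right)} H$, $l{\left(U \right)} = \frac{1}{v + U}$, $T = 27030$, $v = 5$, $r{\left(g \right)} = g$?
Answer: $27143$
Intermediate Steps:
$l{\left(U \right)} = \frac{1}{5 + U}$
$L{\left(k,W \right)} = -6$ ($L{\left(k,W \right)} = -6 + 0 = -6$)
$F{\left(q,H \right)} = 2 H$ ($F{\left(q,H \right)} = - \frac{\left(-6\right) H}{3} = 2 H$)
$\left(A{\left(53 \right)} - F{\left(117,-30 \right)}\right) + T = \left(53 - 2 \left(-30\right)\right) + 27030 = \left(53 - -60\right) + 27030 = \left(53 + 60\right) + 27030 = 113 + 27030 = 27143$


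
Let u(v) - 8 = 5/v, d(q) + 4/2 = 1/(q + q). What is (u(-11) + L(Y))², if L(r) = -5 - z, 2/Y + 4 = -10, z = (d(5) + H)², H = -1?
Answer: 41615401/1210000 ≈ 34.393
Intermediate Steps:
d(q) = -2 + 1/(2*q) (d(q) = -2 + 1/(q + q) = -2 + 1/(2*q))
u(v) = 8 + 5/v
z = 841/100 (z = ((-2 + (½)/5) - 1)² = ((-2 + (½)*(⅕)) - 1)² = ((-2 + ⅒) - 1)² = (-19/10 - 1)² = (-29/10)² = 841/100 ≈ 8.4100)
Y = -⅐ (Y = 2/(-4 - 10) = 2/(-14) = 2*(-1/14) = -⅐ ≈ -0.14286)
L(r) = -1341/100 (L(r) = -5 - 1*841/100 = -5 - 841/100 = -1341/100)
(u(-11) + L(Y))² = ((8 + 5/(-11)) - 1341/100)² = ((8 + 5*(-1/11)) - 1341/100)² = ((8 - 5/11) - 1341/100)² = (83/11 - 1341/100)² = (-6451/1100)² = 41615401/1210000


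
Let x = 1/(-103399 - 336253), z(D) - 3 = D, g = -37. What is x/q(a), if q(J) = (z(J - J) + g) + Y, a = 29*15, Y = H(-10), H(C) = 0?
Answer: 1/14948168 ≈ 6.6898e-8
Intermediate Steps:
z(D) = 3 + D
Y = 0
a = 435
q(J) = -34 (q(J) = ((3 + (J - J)) - 37) + 0 = ((3 + 0) - 37) + 0 = (3 - 37) + 0 = -34 + 0 = -34)
x = -1/439652 (x = 1/(-439652) = -1/439652 ≈ -2.2745e-6)
x/q(a) = -1/439652/(-34) = -1/439652*(-1/34) = 1/14948168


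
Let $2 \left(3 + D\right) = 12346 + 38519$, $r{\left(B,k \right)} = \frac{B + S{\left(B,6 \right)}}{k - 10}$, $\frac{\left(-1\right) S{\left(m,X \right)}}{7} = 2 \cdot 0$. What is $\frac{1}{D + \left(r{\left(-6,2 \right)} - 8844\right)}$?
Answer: $\frac{4}{66345} \approx 6.0291 \cdot 10^{-5}$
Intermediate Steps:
$S{\left(m,X \right)} = 0$ ($S{\left(m,X \right)} = - 7 \cdot 2 \cdot 0 = \left(-7\right) 0 = 0$)
$r{\left(B,k \right)} = \frac{B}{-10 + k}$ ($r{\left(B,k \right)} = \frac{B + 0}{k - 10} = \frac{B}{-10 + k}$)
$D = \frac{50859}{2}$ ($D = -3 + \frac{12346 + 38519}{2} = -3 + \frac{1}{2} \cdot 50865 = -3 + \frac{50865}{2} = \frac{50859}{2} \approx 25430.0$)
$\frac{1}{D + \left(r{\left(-6,2 \right)} - 8844\right)} = \frac{1}{\frac{50859}{2} - \left(8844 + \frac{6}{-10 + 2}\right)} = \frac{1}{\frac{50859}{2} - \left(8844 + \frac{6}{-8}\right)} = \frac{1}{\frac{50859}{2} - \frac{35373}{4}} = \frac{1}{\frac{66345}{4}} = \frac{4}{66345}$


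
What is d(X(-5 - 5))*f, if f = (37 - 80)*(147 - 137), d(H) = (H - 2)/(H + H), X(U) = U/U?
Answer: 215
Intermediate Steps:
X(U) = 1
d(H) = (-2 + H)/(2*H) (d(H) = (-2 + H)/((2*H)) = (-2 + H)*(1/(2*H)) = (-2 + H)/(2*H))
f = -430 (f = -43*10 = -430)
d(X(-5 - 5))*f = ((1/2)*(-2 + 1)/1)*(-430) = ((1/2)*1*(-1))*(-430) = -1/2*(-430) = 215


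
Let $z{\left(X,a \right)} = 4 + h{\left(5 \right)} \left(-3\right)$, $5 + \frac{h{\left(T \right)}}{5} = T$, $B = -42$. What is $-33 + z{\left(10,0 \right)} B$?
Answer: $-201$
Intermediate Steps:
$h{\left(T \right)} = -25 + 5 T$
$z{\left(X,a \right)} = 4$ ($z{\left(X,a \right)} = 4 + \left(-25 + 5 \cdot 5\right) \left(-3\right) = 4 + \left(-25 + 25\right) \left(-3\right) = 4 + 0 \left(-3\right) = 4 + 0 = 4$)
$-33 + z{\left(10,0 \right)} B = -33 + 4 \left(-42\right) = -33 - 168 = -201$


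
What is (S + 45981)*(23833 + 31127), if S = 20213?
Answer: 3638022240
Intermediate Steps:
(S + 45981)*(23833 + 31127) = (20213 + 45981)*(23833 + 31127) = 66194*54960 = 3638022240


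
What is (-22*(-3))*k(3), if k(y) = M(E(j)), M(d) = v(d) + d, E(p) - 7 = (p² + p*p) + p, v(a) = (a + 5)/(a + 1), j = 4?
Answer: 2910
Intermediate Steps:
v(a) = (5 + a)/(1 + a)
E(p) = 7 + p + 2*p² (E(p) = 7 + ((p² + p*p) + p) = 7 + ((p² + p²) + p) = 7 + (2*p² + p) = 7 + (p + 2*p²) = 7 + p + 2*p²)
M(d) = d + (5 + d)/(1 + d) (M(d) = (5 + d)/(1 + d) + d = d + (5 + d)/(1 + d))
k(y) = 485/11 (k(y) = (5 + (7 + 4 + 2*4²) + (7 + 4 + 2*4²)*(1 + (7 + 4 + 2*4²)))/(1 + (7 + 4 + 2*4²)) = (5 + (7 + 4 + 2*16) + (7 + 4 + 2*16)*(1 + (7 + 4 + 2*16)))/(1 + (7 + 4 + 2*16)) = (5 + (7 + 4 + 32) + (7 + 4 + 32)*(1 + (7 + 4 + 32)))/(1 + (7 + 4 + 32)) = (5 + 43 + 43*(1 + 43))/(1 + 43) = (5 + 43 + 43*44)/44 = (5 + 43 + 1892)/44 = (1/44)*1940 = 485/11)
(-22*(-3))*k(3) = -22*(-3)*(485/11) = 66*(485/11) = 2910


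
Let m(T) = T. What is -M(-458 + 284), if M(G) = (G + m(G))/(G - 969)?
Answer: -116/381 ≈ -0.30446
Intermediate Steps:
M(G) = 2*G/(-969 + G) (M(G) = (G + G)/(G - 969) = (2*G)/(-969 + G) = 2*G/(-969 + G))
-M(-458 + 284) = -2*(-458 + 284)/(-969 + (-458 + 284)) = -2*(-174)/(-969 - 174) = -2*(-174)/(-1143) = -2*(-174)*(-1)/1143 = -1*116/381 = -116/381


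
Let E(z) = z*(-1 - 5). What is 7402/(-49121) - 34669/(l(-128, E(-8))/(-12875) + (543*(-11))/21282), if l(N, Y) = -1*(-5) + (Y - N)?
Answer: 155541534797837372/1322245905819 ≈ 1.1763e+5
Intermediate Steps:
E(z) = -6*z (E(z) = z*(-6) = -6*z)
l(N, Y) = 5 + Y - N (l(N, Y) = 5 + (Y - N) = 5 + Y - N)
7402/(-49121) - 34669/(l(-128, E(-8))/(-12875) + (543*(-11))/21282) = 7402/(-49121) - 34669/((5 - 6*(-8) - 1*(-128))/(-12875) + (543*(-11))/21282) = 7402*(-1/49121) - 34669/((5 + 48 + 128)*(-1/12875) - 5973*1/21282) = -7402/49121 - 34669/(181*(-1/12875) - 1991/7094) = -7402/49121 - 34669/(-181/12875 - 1991/7094) = -7402/49121 - 34669/(-26918139/91335250) = -7402/49121 - 34669*(-91335250/26918139) = -7402/49121 + 3166501782250/26918139 = 155541534797837372/1322245905819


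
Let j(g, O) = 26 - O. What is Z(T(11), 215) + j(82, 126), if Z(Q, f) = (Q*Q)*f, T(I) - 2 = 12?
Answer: 42040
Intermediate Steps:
T(I) = 14 (T(I) = 2 + 12 = 14)
Z(Q, f) = f*Q² (Z(Q, f) = Q²*f = f*Q²)
Z(T(11), 215) + j(82, 126) = 215*14² + (26 - 1*126) = 215*196 + (26 - 126) = 42140 - 100 = 42040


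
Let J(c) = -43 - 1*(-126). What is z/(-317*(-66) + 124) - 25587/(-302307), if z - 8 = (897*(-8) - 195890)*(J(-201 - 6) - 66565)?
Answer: 680202620654457/1060392187 ≈ 6.4146e+5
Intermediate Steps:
J(c) = 83 (J(c) = -43 + 126 = 83)
z = 13500233820 (z = 8 + (897*(-8) - 195890)*(83 - 66565) = 8 + (-7176 - 195890)*(-66482) = 8 - 203066*(-66482) = 8 + 13500233812 = 13500233820)
z/(-317*(-66) + 124) - 25587/(-302307) = 13500233820/(-317*(-66) + 124) - 25587/(-302307) = 13500233820/(20922 + 124) - 25587*(-1/302307) = 13500233820/21046 + 8529/100769 = 13500233820*(1/21046) + 8529/100769 = 6750116910/10523 + 8529/100769 = 680202620654457/1060392187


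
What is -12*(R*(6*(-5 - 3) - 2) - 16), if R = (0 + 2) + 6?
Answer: 4992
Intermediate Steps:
R = 8 (R = 2 + 6 = 8)
-12*(R*(6*(-5 - 3) - 2) - 16) = -12*(8*(6*(-5 - 3) - 2) - 16) = -12*(8*(6*(-8) - 2) - 16) = -12*(8*(-48 - 2) - 16) = -12*(8*(-50) - 16) = -12*(-400 - 16) = -12*(-416) = 4992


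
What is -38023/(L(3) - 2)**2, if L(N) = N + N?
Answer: -38023/16 ≈ -2376.4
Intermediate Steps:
L(N) = 2*N
-38023/(L(3) - 2)**2 = -38023/(2*3 - 2)**2 = -38023/(6 - 2)**2 = -38023/(4**2) = -38023/16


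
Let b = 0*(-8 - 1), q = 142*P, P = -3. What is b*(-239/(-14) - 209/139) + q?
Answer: -426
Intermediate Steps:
q = -426 (q = 142*(-3) = -426)
b = 0 (b = 0*(-9) = 0)
b*(-239/(-14) - 209/139) + q = 0*(-239/(-14) - 209/139) - 426 = 0*(-239*(-1/14) - 209*1/139) - 426 = 0*(239/14 - 209/139) - 426 = 0*(30295/1946) - 426 = 0 - 426 = -426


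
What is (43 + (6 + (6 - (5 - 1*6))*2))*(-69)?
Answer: -4347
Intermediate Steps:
(43 + (6 + (6 - (5 - 1*6))*2))*(-69) = (43 + (6 + (6 - (5 - 6))*2))*(-69) = (43 + (6 + (6 - 1*(-1))*2))*(-69) = (43 + (6 + (6 + 1)*2))*(-69) = (43 + (6 + 7*2))*(-69) = (43 + (6 + 14))*(-69) = (43 + 20)*(-69) = 63*(-69) = -4347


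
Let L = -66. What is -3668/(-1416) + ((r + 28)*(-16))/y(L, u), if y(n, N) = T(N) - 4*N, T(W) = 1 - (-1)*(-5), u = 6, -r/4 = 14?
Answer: -4747/354 ≈ -13.410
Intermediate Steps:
r = -56 (r = -4*14 = -56)
T(W) = -4 (T(W) = 1 - 1*5 = 1 - 5 = -4)
y(n, N) = -4 - 4*N
-3668/(-1416) + ((r + 28)*(-16))/y(L, u) = -3668/(-1416) + ((-56 + 28)*(-16))/(-4 - 4*6) = -3668*(-1/1416) + (-28*(-16))/(-4 - 24) = 917/354 + 448/(-28) = 917/354 + 448*(-1/28) = 917/354 - 16 = -4747/354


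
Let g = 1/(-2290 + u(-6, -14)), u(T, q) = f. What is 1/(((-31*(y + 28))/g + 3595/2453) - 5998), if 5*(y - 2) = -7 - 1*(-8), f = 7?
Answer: 12265/26140984024 ≈ 4.6919e-7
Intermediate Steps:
y = 11/5 (y = 2 + (-7 - 1*(-8))/5 = 2 + (-7 + 8)/5 = 2 + (⅕)*1 = 2 + ⅕ = 11/5 ≈ 2.2000)
u(T, q) = 7
g = -1/2283 (g = 1/(-2290 + 7) = 1/(-2283) = -1/2283 ≈ -0.00043802)
1/(((-31*(y + 28))/g + 3595/2453) - 5998) = 1/(((-31*(11/5 + 28))/(-1/2283) + 3595/2453) - 5998) = 1/((-31*151/5*(-2283) + 3595*(1/2453)) - 5998) = 1/((-4681/5*(-2283) + 3595/2453) - 5998) = 1/((10686723/5 + 3595/2453) - 5998) = 1/(26214549494/12265 - 5998) = 1/(26140984024/12265) = 12265/26140984024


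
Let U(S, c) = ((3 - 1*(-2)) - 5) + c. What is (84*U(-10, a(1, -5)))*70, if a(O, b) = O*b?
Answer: -29400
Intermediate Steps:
U(S, c) = c (U(S, c) = ((3 + 2) - 5) + c = (5 - 5) + c = 0 + c = c)
(84*U(-10, a(1, -5)))*70 = (84*(1*(-5)))*70 = (84*(-5))*70 = -420*70 = -29400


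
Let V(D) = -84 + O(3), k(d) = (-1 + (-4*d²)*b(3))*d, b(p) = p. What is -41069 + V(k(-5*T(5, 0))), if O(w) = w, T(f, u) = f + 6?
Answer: -41150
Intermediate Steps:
T(f, u) = 6 + f
k(d) = d*(-1 - 12*d²) (k(d) = (-1 - 4*d²*3)*d = (-1 - 12*d²)*d = d*(-1 - 12*d²))
V(D) = -81 (V(D) = -84 + 3 = -81)
-41069 + V(k(-5*T(5, 0))) = -41069 - 81 = -41150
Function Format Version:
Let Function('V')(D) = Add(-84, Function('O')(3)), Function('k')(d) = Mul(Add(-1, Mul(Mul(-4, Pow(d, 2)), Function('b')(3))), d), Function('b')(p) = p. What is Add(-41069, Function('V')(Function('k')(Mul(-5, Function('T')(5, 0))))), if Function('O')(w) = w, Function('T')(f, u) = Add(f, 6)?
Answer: -41150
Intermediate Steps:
Function('T')(f, u) = Add(6, f)
Function('k')(d) = Mul(d, Add(-1, Mul(-12, Pow(d, 2)))) (Function('k')(d) = Mul(Add(-1, Mul(Mul(-4, Pow(d, 2)), 3)), d) = Mul(Add(-1, Mul(-12, Pow(d, 2))), d) = Mul(d, Add(-1, Mul(-12, Pow(d, 2)))))
Function('V')(D) = -81 (Function('V')(D) = Add(-84, 3) = -81)
Add(-41069, Function('V')(Function('k')(Mul(-5, Function('T')(5, 0))))) = Add(-41069, -81) = -41150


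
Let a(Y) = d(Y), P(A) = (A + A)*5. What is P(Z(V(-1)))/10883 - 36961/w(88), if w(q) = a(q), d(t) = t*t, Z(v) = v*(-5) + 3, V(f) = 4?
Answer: -403563043/84277952 ≈ -4.7885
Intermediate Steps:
Z(v) = 3 - 5*v (Z(v) = -5*v + 3 = 3 - 5*v)
P(A) = 10*A (P(A) = (2*A)*5 = 10*A)
d(t) = t**2
a(Y) = Y**2
w(q) = q**2
P(Z(V(-1)))/10883 - 36961/w(88) = (10*(3 - 5*4))/10883 - 36961/(88**2) = (10*(3 - 20))*(1/10883) - 36961/7744 = (10*(-17))*(1/10883) - 36961*1/7744 = -170*1/10883 - 36961/7744 = -170/10883 - 36961/7744 = -403563043/84277952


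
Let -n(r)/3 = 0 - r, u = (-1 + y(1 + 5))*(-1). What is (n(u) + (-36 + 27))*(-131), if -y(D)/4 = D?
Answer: -8646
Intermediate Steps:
y(D) = -4*D
u = 25 (u = (-1 - 4*(1 + 5))*(-1) = (-1 - 4*6)*(-1) = (-1 - 24)*(-1) = -25*(-1) = 25)
n(r) = 3*r (n(r) = -3*(0 - r) = -(-3)*r = 3*r)
(n(u) + (-36 + 27))*(-131) = (3*25 + (-36 + 27))*(-131) = (75 - 9)*(-131) = 66*(-131) = -8646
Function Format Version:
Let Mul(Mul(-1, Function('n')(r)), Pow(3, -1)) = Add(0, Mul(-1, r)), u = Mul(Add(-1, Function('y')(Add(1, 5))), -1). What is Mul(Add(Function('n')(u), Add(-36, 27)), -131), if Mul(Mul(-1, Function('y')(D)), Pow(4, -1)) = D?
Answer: -8646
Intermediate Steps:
Function('y')(D) = Mul(-4, D)
u = 25 (u = Mul(Add(-1, Mul(-4, Add(1, 5))), -1) = Mul(Add(-1, Mul(-4, 6)), -1) = Mul(Add(-1, -24), -1) = Mul(-25, -1) = 25)
Function('n')(r) = Mul(3, r) (Function('n')(r) = Mul(-3, Add(0, Mul(-1, r))) = Mul(-3, Mul(-1, r)) = Mul(3, r))
Mul(Add(Function('n')(u), Add(-36, 27)), -131) = Mul(Add(Mul(3, 25), Add(-36, 27)), -131) = Mul(Add(75, -9), -131) = Mul(66, -131) = -8646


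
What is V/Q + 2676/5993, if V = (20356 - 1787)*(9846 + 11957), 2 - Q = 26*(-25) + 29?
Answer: 2426327089799/3733639 ≈ 6.4986e+5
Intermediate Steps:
Q = 623 (Q = 2 - (26*(-25) + 29) = 2 - (-650 + 29) = 2 - 1*(-621) = 2 + 621 = 623)
V = 404859907 (V = 18569*21803 = 404859907)
V/Q + 2676/5993 = 404859907/623 + 2676/5993 = 2426327089799/3733639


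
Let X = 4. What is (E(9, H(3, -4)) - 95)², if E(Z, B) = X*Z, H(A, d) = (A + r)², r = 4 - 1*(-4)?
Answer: 3481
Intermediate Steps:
r = 8 (r = 4 + 4 = 8)
H(A, d) = (8 + A)² (H(A, d) = (A + 8)² = (8 + A)²)
E(Z, B) = 4*Z
(E(9, H(3, -4)) - 95)² = (4*9 - 95)² = (36 - 95)² = (-59)² = 3481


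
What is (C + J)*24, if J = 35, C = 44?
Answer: 1896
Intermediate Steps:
(C + J)*24 = (44 + 35)*24 = 79*24 = 1896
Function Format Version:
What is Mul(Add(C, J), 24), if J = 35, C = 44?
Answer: 1896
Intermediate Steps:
Mul(Add(C, J), 24) = Mul(Add(44, 35), 24) = Mul(79, 24) = 1896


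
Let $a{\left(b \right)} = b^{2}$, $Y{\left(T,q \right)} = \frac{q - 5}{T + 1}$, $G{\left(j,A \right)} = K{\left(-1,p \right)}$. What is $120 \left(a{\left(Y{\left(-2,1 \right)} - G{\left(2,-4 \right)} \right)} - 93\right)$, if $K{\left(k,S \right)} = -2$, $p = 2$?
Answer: $-6840$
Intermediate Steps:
$G{\left(j,A \right)} = -2$
$Y{\left(T,q \right)} = \frac{-5 + q}{1 + T}$
$120 \left(a{\left(Y{\left(-2,1 \right)} - G{\left(2,-4 \right)} \right)} - 93\right) = 120 \left(\left(\frac{-5 + 1}{1 - 2} - -2\right)^{2} - 93\right) = 120 \left(\left(\frac{1}{-1} \left(-4\right) + 2\right)^{2} - 93\right) = 120 \left(\left(\left(-1\right) \left(-4\right) + 2\right)^{2} - 93\right) = 120 \left(\left(4 + 2\right)^{2} - 93\right) = 120 \left(6^{2} - 93\right) = 120 \left(36 - 93\right) = 120 \left(-57\right) = -6840$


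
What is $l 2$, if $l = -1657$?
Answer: $-3314$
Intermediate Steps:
$l 2 = \left(-1657\right) 2 = -3314$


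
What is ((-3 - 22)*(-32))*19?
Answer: 15200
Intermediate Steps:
((-3 - 22)*(-32))*19 = -25*(-32)*19 = 800*19 = 15200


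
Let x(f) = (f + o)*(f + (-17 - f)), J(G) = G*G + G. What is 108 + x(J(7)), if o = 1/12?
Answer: -10145/12 ≈ -845.42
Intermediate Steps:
o = 1/12 ≈ 0.083333
J(G) = G + G² (J(G) = G² + G = G + G²)
x(f) = -17/12 - 17*f (x(f) = (f + 1/12)*(f + (-17 - f)) = (1/12 + f)*(-17) = -17/12 - 17*f)
108 + x(J(7)) = 108 + (-17/12 - 119*(1 + 7)) = 108 + (-17/12 - 119*8) = 108 + (-17/12 - 17*56) = 108 + (-17/12 - 952) = 108 - 11441/12 = -10145/12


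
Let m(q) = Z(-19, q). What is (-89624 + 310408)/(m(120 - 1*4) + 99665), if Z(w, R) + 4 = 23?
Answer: 55196/24921 ≈ 2.2148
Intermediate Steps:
Z(w, R) = 19 (Z(w, R) = -4 + 23 = 19)
m(q) = 19
(-89624 + 310408)/(m(120 - 1*4) + 99665) = (-89624 + 310408)/(19 + 99665) = 220784/99684 = 220784*(1/99684) = 55196/24921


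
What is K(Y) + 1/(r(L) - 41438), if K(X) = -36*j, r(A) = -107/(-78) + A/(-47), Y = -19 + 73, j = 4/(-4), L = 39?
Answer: 5468746290/151909721 ≈ 36.000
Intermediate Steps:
j = -1 (j = 4*(-¼) = -1)
Y = 54
r(A) = 107/78 - A/47 (r(A) = -107*(-1/78) + A*(-1/47) = 107/78 - A/47)
K(X) = 36 (K(X) = -36*(-1) = 36)
K(Y) + 1/(r(L) - 41438) = 36 + 1/((107/78 - 1/47*39) - 41438) = 36 + 1/((107/78 - 39/47) - 41438) = 36 + 1/(1987/3666 - 41438) = 36 + 1/(-151909721/3666) = 36 - 3666/151909721 = 5468746290/151909721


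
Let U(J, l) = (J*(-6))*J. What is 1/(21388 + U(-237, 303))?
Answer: -1/315626 ≈ -3.1683e-6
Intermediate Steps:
U(J, l) = -6*J² (U(J, l) = (-6*J)*J = -6*J²)
1/(21388 + U(-237, 303)) = 1/(21388 - 6*(-237)²) = 1/(21388 - 6*56169) = 1/(21388 - 337014) = 1/(-315626) = -1/315626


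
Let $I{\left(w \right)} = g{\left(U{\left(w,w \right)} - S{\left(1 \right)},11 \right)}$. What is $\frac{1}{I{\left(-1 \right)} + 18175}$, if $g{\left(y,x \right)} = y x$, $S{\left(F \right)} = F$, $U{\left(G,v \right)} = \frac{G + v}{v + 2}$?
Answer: $\frac{1}{18142} \approx 5.5121 \cdot 10^{-5}$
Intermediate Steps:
$U{\left(G,v \right)} = \frac{G + v}{2 + v}$
$g{\left(y,x \right)} = x y$
$I{\left(w \right)} = -11 + \frac{22 w}{2 + w}$ ($I{\left(w \right)} = 11 \left(\frac{w + w}{2 + w} - 1\right) = 11 \left(\frac{2 w}{2 + w} - 1\right) = 11 \left(-1 + \frac{2 w}{2 + w}\right) = -11 + \frac{22 w}{2 + w}$)
$\frac{1}{I{\left(-1 \right)} + 18175} = \frac{1}{\frac{11 \left(-2 - 1\right)}{2 - 1} + 18175} = \frac{1}{11 \cdot 1^{-1} \left(-3\right) + 18175} = \frac{1}{11 \cdot 1 \left(-3\right) + 18175} = \frac{1}{-33 + 18175} = \frac{1}{18142}$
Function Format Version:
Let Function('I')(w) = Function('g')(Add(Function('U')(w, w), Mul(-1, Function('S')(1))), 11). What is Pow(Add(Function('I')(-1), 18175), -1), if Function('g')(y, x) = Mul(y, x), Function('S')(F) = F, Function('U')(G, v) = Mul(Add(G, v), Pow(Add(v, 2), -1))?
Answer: Rational(1, 18142) ≈ 5.5121e-5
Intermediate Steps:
Function('U')(G, v) = Mul(Pow(Add(2, v), -1), Add(G, v)) (Function('U')(G, v) = Mul(Add(G, v), Pow(Add(2, v), -1)) = Mul(Pow(Add(2, v), -1), Add(G, v)))
Function('g')(y, x) = Mul(x, y)
Function('I')(w) = Add(-11, Mul(22, w, Pow(Add(2, w), -1))) (Function('I')(w) = Mul(11, Add(Mul(Pow(Add(2, w), -1), Add(w, w)), Mul(-1, 1))) = Mul(11, Add(Mul(Pow(Add(2, w), -1), Mul(2, w)), -1)) = Mul(11, Add(Mul(2, w, Pow(Add(2, w), -1)), -1)) = Mul(11, Add(-1, Mul(2, w, Pow(Add(2, w), -1)))) = Add(-11, Mul(22, w, Pow(Add(2, w), -1))))
Pow(Add(Function('I')(-1), 18175), -1) = Pow(Add(Mul(11, Pow(Add(2, -1), -1), Add(-2, -1)), 18175), -1) = Pow(Add(Mul(11, Pow(1, -1), -3), 18175), -1) = Pow(Add(Mul(11, 1, -3), 18175), -1) = Pow(Add(-33, 18175), -1) = Pow(18142, -1) = Rational(1, 18142)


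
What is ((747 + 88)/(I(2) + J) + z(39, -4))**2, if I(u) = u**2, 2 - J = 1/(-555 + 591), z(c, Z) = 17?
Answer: 45468049/1849 ≈ 24591.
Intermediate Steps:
J = 71/36 (J = 2 - 1/(-555 + 591) = 2 - 1/36 = 71/36 ≈ 1.9722)
((747 + 88)/(I(2) + J) + z(39, -4))**2 = ((747 + 88)/(2**2 + 71/36) + 17)**2 = (835/(4 + 71/36) + 17)**2 = (835/(215/36) + 17)**2 = (835*(36/215) + 17)**2 = (6012/43 + 17)**2 = (6743/43)**2 = 45468049/1849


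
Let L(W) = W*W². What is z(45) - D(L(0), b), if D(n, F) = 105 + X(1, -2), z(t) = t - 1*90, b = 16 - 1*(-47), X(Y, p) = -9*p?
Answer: -168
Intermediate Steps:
L(W) = W³
b = 63 (b = 16 + 47 = 63)
z(t) = -90 + t (z(t) = t - 90 = -90 + t)
D(n, F) = 123 (D(n, F) = 105 - 9*(-2) = 105 + 18 = 123)
z(45) - D(L(0), b) = (-90 + 45) - 1*123 = -45 - 123 = -168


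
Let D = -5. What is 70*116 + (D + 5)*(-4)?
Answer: 8120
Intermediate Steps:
70*116 + (D + 5)*(-4) = 70*116 + (-5 + 5)*(-4) = 8120 + 0*(-4) = 8120 + 0 = 8120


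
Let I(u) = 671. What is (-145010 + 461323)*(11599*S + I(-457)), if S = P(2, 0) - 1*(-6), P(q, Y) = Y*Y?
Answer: 22225732945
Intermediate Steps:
P(q, Y) = Y**2
S = 6 (S = 0**2 - 1*(-6) = 0 + 6 = 6)
(-145010 + 461323)*(11599*S + I(-457)) = (-145010 + 461323)*(11599*6 + 671) = 316313*(69594 + 671) = 316313*70265 = 22225732945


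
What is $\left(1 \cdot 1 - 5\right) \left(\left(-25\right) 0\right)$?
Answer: $0$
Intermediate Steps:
$\left(1 \cdot 1 - 5\right) \left(\left(-25\right) 0\right) = \left(1 - 5\right) 0 = \left(-4\right) 0 = 0$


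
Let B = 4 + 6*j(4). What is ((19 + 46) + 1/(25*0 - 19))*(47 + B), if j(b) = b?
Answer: 92550/19 ≈ 4871.1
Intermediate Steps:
B = 28 (B = 4 + 6*4 = 4 + 24 = 28)
((19 + 46) + 1/(25*0 - 19))*(47 + B) = ((19 + 46) + 1/(25*0 - 19))*(47 + 28) = (65 + 1/(0 - 19))*75 = (65 + 1/(-19))*75 = (65 - 1/19)*75 = (1234/19)*75 = 92550/19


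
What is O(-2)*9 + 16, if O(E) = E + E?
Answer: -20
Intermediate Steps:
O(E) = 2*E
O(-2)*9 + 16 = (2*(-2))*9 + 16 = -4*9 + 16 = -36 + 16 = -20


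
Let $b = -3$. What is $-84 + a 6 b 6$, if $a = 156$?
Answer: $-16932$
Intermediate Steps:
$-84 + a 6 b 6 = -84 + 156 \cdot 6 \left(-3\right) 6 = -84 + 156 \left(\left(-18\right) 6\right) = -84 + 156 \left(-108\right) = -84 - 16848 = -16932$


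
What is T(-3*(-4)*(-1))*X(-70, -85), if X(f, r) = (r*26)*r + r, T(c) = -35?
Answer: -6571775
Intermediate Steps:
X(f, r) = r + 26*r² (X(f, r) = (26*r)*r + r = 26*r² + r = r + 26*r²)
T(-3*(-4)*(-1))*X(-70, -85) = -(-2975)*(1 + 26*(-85)) = -(-2975)*(1 - 2210) = -(-2975)*(-2209) = -35*187765 = -6571775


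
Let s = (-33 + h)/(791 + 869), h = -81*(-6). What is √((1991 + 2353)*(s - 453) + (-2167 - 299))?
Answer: 12*I*√2355072295/415 ≈ 1403.3*I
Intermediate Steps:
h = 486
s = 453/1660 (s = (-33 + 486)/(791 + 869) = 453/1660 ≈ 0.27289)
√((1991 + 2353)*(s - 453) + (-2167 - 299)) = √((1991 + 2353)*(453/1660 - 453) + (-2167 - 299)) = √(4344*(-751527/1660) - 2466) = √(-816158322/415 - 2466) = √(-817181712/415) = 12*I*√2355072295/415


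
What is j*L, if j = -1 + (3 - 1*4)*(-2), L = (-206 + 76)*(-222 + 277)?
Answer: -7150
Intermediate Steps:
L = -7150 (L = -130*55 = -7150)
j = 1 (j = -1 + (3 - 4)*(-2) = -1 - 1*(-2) = -1 + 2 = 1)
j*L = 1*(-7150) = -7150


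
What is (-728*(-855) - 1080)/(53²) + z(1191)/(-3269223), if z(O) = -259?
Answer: 2031365130811/9183247407 ≈ 221.20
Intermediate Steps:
(-728*(-855) - 1080)/(53²) + z(1191)/(-3269223) = (-728*(-855) - 1080)/(53²) - 259/(-3269223) = (622440 - 1080)/2809 - 259*(-1/3269223) = 621360*(1/2809) + 259/3269223 = 621360/2809 + 259/3269223 = 2031365130811/9183247407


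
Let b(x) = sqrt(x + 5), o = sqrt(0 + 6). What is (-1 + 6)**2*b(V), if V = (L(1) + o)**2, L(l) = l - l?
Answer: 25*sqrt(11) ≈ 82.916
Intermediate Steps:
L(l) = 0
o = sqrt(6) ≈ 2.4495
V = 6 (V = (0 + sqrt(6))**2 = (sqrt(6))**2 = 6)
b(x) = sqrt(5 + x)
(-1 + 6)**2*b(V) = (-1 + 6)**2*sqrt(5 + 6) = 5**2*sqrt(11) = 25*sqrt(11)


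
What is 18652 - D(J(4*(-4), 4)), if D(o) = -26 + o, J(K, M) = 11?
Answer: 18667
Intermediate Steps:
18652 - D(J(4*(-4), 4)) = 18652 - (-26 + 11) = 18652 - 1*(-15) = 18652 + 15 = 18667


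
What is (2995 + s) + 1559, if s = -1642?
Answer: 2912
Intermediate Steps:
(2995 + s) + 1559 = (2995 - 1642) + 1559 = 1353 + 1559 = 2912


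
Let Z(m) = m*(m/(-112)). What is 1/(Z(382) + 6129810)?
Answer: 28/171598199 ≈ 1.6317e-7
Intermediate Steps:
Z(m) = -m²/112 (Z(m) = m*(m*(-1/112)) = m*(-m/112) = -m²/112)
1/(Z(382) + 6129810) = 1/(-1/112*382² + 6129810) = 1/(-1/112*145924 + 6129810) = 1/(-36481/28 + 6129810) = 1/(171598199/28) = 28/171598199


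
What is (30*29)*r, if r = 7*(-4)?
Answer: -24360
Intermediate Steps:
r = -28
(30*29)*r = (30*29)*(-28) = 870*(-28) = -24360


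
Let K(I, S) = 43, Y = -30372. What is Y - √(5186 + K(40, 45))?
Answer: -30372 - 3*√581 ≈ -30444.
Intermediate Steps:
Y - √(5186 + K(40, 45)) = -30372 - √(5186 + 43) = -30372 - √5229 = -30372 - 3*√581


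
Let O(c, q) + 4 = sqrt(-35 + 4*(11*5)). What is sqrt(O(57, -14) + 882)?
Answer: sqrt(878 + sqrt(185)) ≈ 29.860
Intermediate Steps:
O(c, q) = -4 + sqrt(185) (O(c, q) = -4 + sqrt(-35 + 4*(11*5)) = -4 + sqrt(-35 + 4*55) = -4 + sqrt(-35 + 220) = -4 + sqrt(185))
sqrt(O(57, -14) + 882) = sqrt((-4 + sqrt(185)) + 882) = sqrt(878 + sqrt(185))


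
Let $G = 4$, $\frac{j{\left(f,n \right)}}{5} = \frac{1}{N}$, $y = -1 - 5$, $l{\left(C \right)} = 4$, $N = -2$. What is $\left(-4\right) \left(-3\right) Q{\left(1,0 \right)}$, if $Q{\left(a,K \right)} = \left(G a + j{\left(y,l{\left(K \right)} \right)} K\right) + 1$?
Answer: $60$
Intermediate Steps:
$y = -6$
$j{\left(f,n \right)} = - \frac{5}{2}$ ($j{\left(f,n \right)} = \frac{5}{-2} = 5 \left(- \frac{1}{2}\right) = - \frac{5}{2}$)
$Q{\left(a,K \right)} = 1 + 4 a - \frac{5 K}{2}$ ($Q{\left(a,K \right)} = \left(4 a - \frac{5 K}{2}\right) + 1 = 1 + 4 a - \frac{5 K}{2}$)
$\left(-4\right) \left(-3\right) Q{\left(1,0 \right)} = \left(-4\right) \left(-3\right) \left(1 + 4 \cdot 1 - 0\right) = 12 \left(1 + 4 + 0\right) = 12 \cdot 5 = 60$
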